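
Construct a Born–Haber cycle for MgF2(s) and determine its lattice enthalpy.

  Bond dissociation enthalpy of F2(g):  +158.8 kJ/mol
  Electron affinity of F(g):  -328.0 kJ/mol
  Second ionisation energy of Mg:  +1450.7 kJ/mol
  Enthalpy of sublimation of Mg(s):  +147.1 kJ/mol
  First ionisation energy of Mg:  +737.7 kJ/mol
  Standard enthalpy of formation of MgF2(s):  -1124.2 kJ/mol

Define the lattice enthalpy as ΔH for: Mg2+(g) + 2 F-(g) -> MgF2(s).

U = -2962.5 kJ/mol

ΔHf° = 1·ΔHsub + 1·(ΣIE) + 1·D(F2) + 2·EA + U
-1124.2 = 1·(+147.1) + 1·(+2188.4) + 1·(+158.8) + 2·(-328.0) + U
U = -1124.2 − (+1838.3) = -2962.5 kJ/mol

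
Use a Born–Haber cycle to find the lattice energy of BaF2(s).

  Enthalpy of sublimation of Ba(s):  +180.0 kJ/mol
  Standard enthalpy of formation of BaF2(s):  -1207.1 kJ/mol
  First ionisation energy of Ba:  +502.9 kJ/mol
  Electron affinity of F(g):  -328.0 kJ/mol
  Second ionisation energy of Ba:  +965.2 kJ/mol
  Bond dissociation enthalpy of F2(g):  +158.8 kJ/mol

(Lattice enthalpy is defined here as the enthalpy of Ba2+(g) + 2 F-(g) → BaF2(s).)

U = -2358.0 kJ/mol

ΔHf° = 1·ΔHsub + 1·(ΣIE) + 1·D(F2) + 2·EA + U
-1207.1 = 1·(+180.0) + 1·(+1468.1) + 1·(+158.8) + 2·(-328.0) + U
U = -1207.1 − (+1150.9) = -2358.0 kJ/mol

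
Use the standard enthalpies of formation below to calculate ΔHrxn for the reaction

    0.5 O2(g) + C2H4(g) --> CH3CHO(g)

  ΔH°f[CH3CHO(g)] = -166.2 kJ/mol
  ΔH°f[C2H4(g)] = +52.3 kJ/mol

ΔHrxn = -218.5 kJ/mol

Products: 1·(-166.2) = -166.2
Reactants: 1/2·(+0.0) + 1·(+52.3) = +52.3
ΔHrxn = (-166.2) − (+52.3) = -218.5 kJ/mol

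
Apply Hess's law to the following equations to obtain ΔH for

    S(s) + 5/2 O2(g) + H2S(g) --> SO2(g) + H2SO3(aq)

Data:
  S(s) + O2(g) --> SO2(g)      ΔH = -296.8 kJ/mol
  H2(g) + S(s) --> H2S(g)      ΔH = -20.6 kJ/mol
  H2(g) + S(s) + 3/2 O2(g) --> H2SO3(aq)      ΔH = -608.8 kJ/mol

ΔH = -885.0 kJ/mol

equation 1 as written (SO2(g) already on the product side): -296.8 kJ/mol
equation 2 reversed (reverse to put H2S(g) on the reactant side): +20.6 kJ/mol
equation 3 as written (H2SO3(aq) already on the product side): -608.8 kJ/mol
ΔH = (1)·(-296.8) + (-1)·(-20.6) + (1)·(-608.8) = -885.0 kJ/mol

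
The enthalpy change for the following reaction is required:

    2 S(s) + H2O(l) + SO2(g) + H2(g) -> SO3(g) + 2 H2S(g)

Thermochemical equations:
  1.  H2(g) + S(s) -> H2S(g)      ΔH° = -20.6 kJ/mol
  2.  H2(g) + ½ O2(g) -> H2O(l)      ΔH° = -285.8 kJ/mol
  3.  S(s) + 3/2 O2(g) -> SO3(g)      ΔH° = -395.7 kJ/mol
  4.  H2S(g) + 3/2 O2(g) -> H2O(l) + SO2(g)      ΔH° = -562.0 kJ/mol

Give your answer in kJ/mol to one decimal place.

eq. 1 as written: -20.6 kJ/mol
eq. 2: not needed.
eq. 3 as written (SO3(g) already on the product side): -395.7 kJ/mol
eq. 4 reversed (SO2(g) must end up as a reactant): +562.0 kJ/mol
ΔH° = (-20.6) + (-395.7) + (+562.0) = 145.7 kJ/mol

ΔH° = 145.7 kJ/mol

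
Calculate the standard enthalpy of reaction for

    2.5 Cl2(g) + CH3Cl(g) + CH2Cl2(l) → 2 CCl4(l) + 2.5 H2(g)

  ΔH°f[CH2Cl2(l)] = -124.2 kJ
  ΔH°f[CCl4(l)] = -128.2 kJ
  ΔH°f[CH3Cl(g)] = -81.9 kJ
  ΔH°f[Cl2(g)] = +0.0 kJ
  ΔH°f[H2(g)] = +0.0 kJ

ΔH_rxn = -50.3 kJ

Products: 2·(-128.2) + 5/2·(+0.0) = -256.4
Reactants: 5/2·(+0.0) + 1·(-81.9) + 1·(-124.2) = -206.1
ΔH_rxn = (-256.4) − (-206.1) = -50.3 kJ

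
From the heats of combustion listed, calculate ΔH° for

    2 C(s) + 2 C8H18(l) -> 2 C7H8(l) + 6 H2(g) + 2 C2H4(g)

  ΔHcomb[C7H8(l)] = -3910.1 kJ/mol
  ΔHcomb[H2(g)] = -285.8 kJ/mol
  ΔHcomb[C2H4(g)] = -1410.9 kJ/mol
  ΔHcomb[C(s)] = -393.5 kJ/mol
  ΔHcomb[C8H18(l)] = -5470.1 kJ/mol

ΔH° = 629.6 kJ/mol

With combustion enthalpies, reactants minus products:
= [2·(-393.5) + 2·(-5470.1)] − [2·(-3910.1) + 6·(-285.8) + 2·(-1410.9)]
= 629.6 kJ/mol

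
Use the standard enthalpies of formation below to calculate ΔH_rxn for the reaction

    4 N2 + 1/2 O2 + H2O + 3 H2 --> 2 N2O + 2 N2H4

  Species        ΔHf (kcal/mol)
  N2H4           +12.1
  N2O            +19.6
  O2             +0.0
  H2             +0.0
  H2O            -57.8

ΔH_rxn = 121.2 kcal/mol

ΔH°rxn = Σ nΔHf°(products) − Σ nΔHf°(reactants).
Products: 2·(+19.6) + 2·(+12.1) = +63.4
Reactants: 4·(+0.0) + 1/2·(+0.0) + 1·(-57.8) + 3·(+0.0) = -57.8
ΔH_rxn = (+63.4) − (-57.8) = 121.2 kcal/mol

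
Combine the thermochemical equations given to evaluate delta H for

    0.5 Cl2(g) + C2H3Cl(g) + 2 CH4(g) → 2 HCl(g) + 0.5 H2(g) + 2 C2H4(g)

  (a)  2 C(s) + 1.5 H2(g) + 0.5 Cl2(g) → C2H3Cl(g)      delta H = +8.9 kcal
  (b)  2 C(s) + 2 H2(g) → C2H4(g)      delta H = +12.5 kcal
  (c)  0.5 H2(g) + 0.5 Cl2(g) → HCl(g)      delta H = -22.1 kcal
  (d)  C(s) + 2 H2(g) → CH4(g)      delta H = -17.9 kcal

(a) reversed (reverse to put C2H3Cl(g) on the reactant side): -8.9 kcal
(b) × 2 (×2 to match 2 C2H4(g) in the target): (2)·(+12.5) = +25.0 kcal
(c) × 2 (scale by 2 for the 2 HCl(g)): (2)·(-22.1) = -44.2 kcal
(d) reversed and × 2 (CH4(g) must end up as a reactant; ×2 to match 2 CH4(g) in the target): (-2)·(-17.9) = +35.8 kcal
delta H = (-1)·(+8.9) + (2)·(+12.5) + (2)·(-22.1) + (-2)·(-17.9) = 7.7 kcal

delta H = 7.7 kcal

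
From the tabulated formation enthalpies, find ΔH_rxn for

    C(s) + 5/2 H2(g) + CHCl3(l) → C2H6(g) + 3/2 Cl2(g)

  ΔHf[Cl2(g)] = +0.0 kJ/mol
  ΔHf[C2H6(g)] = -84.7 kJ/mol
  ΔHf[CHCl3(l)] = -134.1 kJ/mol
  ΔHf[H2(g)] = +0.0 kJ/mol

Products: 1·(-84.7) + 3/2·(+0.0) = -84.7
Reactants: 1·(+0.0) + 5/2·(+0.0) + 1·(-134.1) = -134.1
ΔH_rxn = (-84.7) − (-134.1) = 49.4 kJ/mol

ΔH_rxn = 49.4 kJ/mol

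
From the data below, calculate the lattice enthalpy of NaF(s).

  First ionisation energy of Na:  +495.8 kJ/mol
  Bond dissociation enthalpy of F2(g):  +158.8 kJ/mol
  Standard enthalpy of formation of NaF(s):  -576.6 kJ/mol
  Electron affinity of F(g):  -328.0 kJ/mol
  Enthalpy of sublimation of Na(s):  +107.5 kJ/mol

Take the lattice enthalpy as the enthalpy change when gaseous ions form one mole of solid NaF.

U = -931.3 kJ/mol

ΔHf° = 1·ΔHsub + 1·(ΣIE) + 1/2·D(F2) + 1·EA + U
-576.6 = 1·(+107.5) + 1·(+495.8) + 1/2·(+158.8) + 1·(-328.0) + U
U = -576.6 − (+354.7) = -931.3 kJ/mol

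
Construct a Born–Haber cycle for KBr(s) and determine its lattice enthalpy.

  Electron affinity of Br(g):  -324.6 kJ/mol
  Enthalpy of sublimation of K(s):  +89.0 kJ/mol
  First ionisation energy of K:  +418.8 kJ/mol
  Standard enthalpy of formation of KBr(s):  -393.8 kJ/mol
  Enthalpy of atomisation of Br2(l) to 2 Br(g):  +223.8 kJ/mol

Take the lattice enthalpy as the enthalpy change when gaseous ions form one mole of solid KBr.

U = -688.9 kJ/mol

ΔHf° = 1·ΔHsub + 1·(ΣIE) + 1/2·D(Br2) + 1·EA + U
-393.8 = 1·(+89.0) + 1·(+418.8) + 1/2·(+223.8) + 1·(-324.6) + U
U = -393.8 − (+295.1) = -688.9 kJ/mol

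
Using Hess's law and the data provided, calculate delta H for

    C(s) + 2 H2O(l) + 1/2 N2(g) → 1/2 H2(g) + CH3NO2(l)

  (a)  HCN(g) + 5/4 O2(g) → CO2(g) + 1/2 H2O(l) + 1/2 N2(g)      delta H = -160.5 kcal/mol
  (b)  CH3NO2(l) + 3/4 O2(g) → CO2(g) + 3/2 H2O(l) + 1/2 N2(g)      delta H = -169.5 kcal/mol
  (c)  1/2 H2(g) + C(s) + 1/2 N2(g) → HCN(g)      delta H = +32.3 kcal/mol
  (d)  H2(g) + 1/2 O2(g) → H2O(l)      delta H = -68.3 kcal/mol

delta H = 109.6 kcal/mol

(a) as written: -160.5 kcal/mol
(b) reversed: +169.5 kcal/mol
(c) as written: +32.3 kcal/mol
(d) reversed: +68.3 kcal/mol
Summing the manipulated equations, delta H = (1)·(-160.5) + (-1)·(-169.5) + (1)·(+32.3) + (-1)·(-68.3) = 109.6 kcal/mol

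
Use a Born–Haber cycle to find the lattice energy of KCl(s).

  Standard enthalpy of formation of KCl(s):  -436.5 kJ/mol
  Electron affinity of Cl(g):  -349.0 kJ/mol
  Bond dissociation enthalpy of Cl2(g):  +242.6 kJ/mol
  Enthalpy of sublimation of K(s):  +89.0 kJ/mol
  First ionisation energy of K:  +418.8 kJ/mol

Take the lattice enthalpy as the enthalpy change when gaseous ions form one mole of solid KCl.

ΔHf° = 1·ΔHsub + 1·(ΣIE) + 1/2·D(Cl2) + 1·EA + U
-436.5 = 1·(+89.0) + 1·(+418.8) + 1/2·(+242.6) + 1·(-349.0) + U
U = -436.5 − (+280.1) = -716.6 kJ/mol

U = -716.6 kJ/mol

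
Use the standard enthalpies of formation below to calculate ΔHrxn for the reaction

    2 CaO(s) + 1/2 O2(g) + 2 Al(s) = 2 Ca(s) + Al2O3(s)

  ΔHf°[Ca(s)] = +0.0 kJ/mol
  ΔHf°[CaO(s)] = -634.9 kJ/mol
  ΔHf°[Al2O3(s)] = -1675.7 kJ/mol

ΔH°rxn = Σ nΔHf°(products) − Σ nΔHf°(reactants).
Products: 2·(+0.0) + 1·(-1675.7) = -1675.7
Reactants: 2·(-634.9) + 1/2·(+0.0) + 2·(+0.0) = -1269.8
ΔHrxn = (-1675.7) − (-1269.8) = -405.9 kJ/mol

ΔHrxn = -405.9 kJ/mol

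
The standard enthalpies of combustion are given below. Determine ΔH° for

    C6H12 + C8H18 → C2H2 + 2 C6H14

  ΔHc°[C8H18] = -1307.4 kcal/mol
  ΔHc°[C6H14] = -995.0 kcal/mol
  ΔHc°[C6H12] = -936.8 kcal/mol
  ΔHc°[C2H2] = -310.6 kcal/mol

ΔH° = 56.4 kcal/mol

Using ΔH = Σ nΔHc°(reactants) − Σ nΔHc°(products):
= [1·(-936.8) + 1·(-1307.4)] − [1·(-310.6) + 2·(-995.0)]
= 56.4 kcal/mol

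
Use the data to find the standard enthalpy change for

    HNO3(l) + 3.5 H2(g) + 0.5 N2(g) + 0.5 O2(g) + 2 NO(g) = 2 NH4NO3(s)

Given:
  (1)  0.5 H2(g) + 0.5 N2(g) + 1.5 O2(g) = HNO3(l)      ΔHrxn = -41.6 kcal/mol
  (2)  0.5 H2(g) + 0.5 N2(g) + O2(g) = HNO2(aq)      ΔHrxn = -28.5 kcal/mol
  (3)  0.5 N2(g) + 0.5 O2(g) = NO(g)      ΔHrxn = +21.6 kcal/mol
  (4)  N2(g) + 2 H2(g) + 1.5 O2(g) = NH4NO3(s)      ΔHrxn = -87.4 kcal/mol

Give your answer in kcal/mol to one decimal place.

ΔHrxn = -176.4 kcal/mol

(1) reversed: +41.6 kcal/mol
(2): not needed.
(3) reversed and × 2: (-2)·(+21.6) = -43.2 kcal/mol
(4) × 2: (2)·(-87.4) = -174.8 kcal/mol
ΔHrxn = (-1)·(-41.6) + (-2)·(+21.6) + (2)·(-87.4) = -176.4 kcal/mol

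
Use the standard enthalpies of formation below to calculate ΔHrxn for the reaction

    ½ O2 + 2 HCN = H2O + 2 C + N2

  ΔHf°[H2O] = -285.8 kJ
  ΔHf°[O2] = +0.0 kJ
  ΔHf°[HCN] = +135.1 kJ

ΔHrxn = -556.0 kJ

ΔH°rxn = Σ nΔHf°(products) − Σ nΔHf°(reactants).
Products: 1·(-285.8) + 2·(+0.0) + 1·(+0.0) = -285.8
Reactants: 1/2·(+0.0) + 2·(+135.1) = +270.2
ΔHrxn = (-285.8) − (+270.2) = -556.0 kJ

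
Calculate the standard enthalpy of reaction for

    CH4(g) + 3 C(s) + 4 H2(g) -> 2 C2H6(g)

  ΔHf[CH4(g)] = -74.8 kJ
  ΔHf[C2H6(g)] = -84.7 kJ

ΔH°rxn = -94.6 kJ

Products: 2·(-84.7) = -169.4
Reactants: 1·(-74.8) + 3·(+0.0) + 4·(+0.0) = -74.8
ΔH°rxn = (-169.4) − (-74.8) = -94.6 kJ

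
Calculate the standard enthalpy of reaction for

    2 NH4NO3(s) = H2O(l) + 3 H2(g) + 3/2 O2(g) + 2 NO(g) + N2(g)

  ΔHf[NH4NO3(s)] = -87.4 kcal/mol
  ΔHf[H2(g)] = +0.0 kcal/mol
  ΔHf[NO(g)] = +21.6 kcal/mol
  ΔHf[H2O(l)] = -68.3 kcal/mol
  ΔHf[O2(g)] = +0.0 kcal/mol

ΔHrxn = 149.7 kcal/mol

Products: 1·(-68.3) + 3·(+0.0) + 3/2·(+0.0) + 2·(+21.6) + 1·(+0.0) = -25.1
Reactants: 2·(-87.4) = -174.8
ΔHrxn = (-25.1) − (-174.8) = 149.7 kcal/mol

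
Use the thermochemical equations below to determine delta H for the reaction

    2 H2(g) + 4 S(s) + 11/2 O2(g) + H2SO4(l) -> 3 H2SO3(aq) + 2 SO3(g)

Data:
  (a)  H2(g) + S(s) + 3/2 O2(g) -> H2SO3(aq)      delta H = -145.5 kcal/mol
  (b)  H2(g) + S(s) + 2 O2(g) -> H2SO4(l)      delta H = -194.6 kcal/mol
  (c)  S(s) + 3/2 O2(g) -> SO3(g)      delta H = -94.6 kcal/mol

(a) × 3 (×3 to match 3 H2SO3(aq) in the target): (3)·(-145.5) = -436.5 kcal/mol
(b) reversed (reverse to put H2SO4(l) on the reactant side): +194.6 kcal/mol
(c) × 2 (scale by 2 for the 2 SO3(g)): (2)·(-94.6) = -189.2 kcal/mol
delta H = (-436.5) + (+194.6) + (-189.2) = -431.1 kcal/mol

delta H = -431.1 kcal/mol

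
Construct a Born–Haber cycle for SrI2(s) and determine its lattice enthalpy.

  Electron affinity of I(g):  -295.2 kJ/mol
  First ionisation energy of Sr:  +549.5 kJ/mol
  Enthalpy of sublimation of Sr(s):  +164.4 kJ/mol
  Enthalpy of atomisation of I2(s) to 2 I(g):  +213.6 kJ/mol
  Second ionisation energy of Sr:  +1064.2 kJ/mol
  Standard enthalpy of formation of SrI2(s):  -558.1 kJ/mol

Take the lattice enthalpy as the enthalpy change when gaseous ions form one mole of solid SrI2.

ΔHf° = 1·ΔHsub + 1·(ΣIE) + 1·D(I2) + 2·EA + U
-558.1 = 1·(+164.4) + 1·(+1613.7) + 1·(+213.6) + 2·(-295.2) + U
U = -558.1 − (+1401.3) = -1959.4 kJ/mol

U = -1959.4 kJ/mol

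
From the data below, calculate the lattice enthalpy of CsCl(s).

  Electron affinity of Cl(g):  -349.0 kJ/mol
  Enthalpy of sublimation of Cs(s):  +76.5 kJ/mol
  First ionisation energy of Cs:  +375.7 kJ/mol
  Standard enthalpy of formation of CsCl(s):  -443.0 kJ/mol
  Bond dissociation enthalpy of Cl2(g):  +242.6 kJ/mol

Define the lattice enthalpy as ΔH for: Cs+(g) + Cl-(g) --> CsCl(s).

U = -667.5 kJ/mol

ΔHf° = 1·ΔHsub + 1·(ΣIE) + 1/2·D(Cl2) + 1·EA + U
-443.0 = 1·(+76.5) + 1·(+375.7) + 1/2·(+242.6) + 1·(-349.0) + U
U = -443.0 − (+224.5) = -667.5 kJ/mol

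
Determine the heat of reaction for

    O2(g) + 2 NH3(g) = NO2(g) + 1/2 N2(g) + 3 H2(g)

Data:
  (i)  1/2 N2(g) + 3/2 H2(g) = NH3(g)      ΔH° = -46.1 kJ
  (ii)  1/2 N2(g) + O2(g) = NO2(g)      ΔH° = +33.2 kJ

ΔH° = 125.4 kJ

(i) reversed and × 2 (reverse to put NH3(g) on the reactant side; scale by 2 for the 2 NH3(g)): (-2)·(-46.1) = +92.2 kJ
(ii) as written (NO2(g) already on the product side): +33.2 kJ
ΔH° = (+92.2) + (+33.2) = 125.4 kJ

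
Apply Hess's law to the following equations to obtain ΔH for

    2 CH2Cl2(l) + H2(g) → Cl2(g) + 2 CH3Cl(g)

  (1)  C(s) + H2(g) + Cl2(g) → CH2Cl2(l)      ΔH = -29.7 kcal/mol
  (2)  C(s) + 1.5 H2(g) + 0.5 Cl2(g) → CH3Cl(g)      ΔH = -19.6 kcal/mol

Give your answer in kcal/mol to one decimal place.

(1) reversed and × 2: (-2)·(-29.7) = +59.4 kcal/mol
(2) × 2: (2)·(-19.6) = -39.2 kcal/mol
ΔH = (-2)·(-29.7) + (2)·(-19.6) = 20.2 kcal/mol

ΔH = 20.2 kcal/mol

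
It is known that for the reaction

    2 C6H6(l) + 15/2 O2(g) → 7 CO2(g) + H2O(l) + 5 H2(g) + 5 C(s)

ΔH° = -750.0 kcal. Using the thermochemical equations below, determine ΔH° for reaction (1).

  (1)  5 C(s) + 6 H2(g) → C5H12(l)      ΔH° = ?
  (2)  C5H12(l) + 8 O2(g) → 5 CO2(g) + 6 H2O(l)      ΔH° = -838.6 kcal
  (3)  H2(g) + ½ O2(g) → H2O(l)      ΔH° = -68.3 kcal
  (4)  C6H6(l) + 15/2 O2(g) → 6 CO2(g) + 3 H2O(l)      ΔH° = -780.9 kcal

(1) reversed (C(s) must end up as a product): contributes −x
(2) reversed: +838.6 kcal
(3) as written: -68.3 kcal
(4) × 2 (×2 to match 2 C6H6(l) in the target): (2)·(-780.9) = -1561.8 kcal
-750.0 = (+838.6) + (-68.3) + (-1561.8) − x
x = (-750.0 − (-791.5)) / (-1) = -41.5 kcal

ΔH° = -41.5 kcal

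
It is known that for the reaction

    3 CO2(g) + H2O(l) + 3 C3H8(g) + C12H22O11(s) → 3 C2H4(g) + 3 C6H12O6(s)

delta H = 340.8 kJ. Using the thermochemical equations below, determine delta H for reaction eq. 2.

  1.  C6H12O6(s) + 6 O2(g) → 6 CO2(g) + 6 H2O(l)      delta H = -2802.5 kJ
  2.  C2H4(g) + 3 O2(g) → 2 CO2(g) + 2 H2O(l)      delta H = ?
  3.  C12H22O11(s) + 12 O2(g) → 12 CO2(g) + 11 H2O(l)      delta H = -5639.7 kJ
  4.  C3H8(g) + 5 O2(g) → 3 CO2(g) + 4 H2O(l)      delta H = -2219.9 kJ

eq. 1 reversed and × 3: (-3)·(-2802.5) = +8407.5 kJ
eq. 2 reversed and × 3: contributes −3·x
eq. 3 as written: -5639.7 kJ
eq. 4 × 3: (3)·(-2219.9) = -6659.7 kJ
+340.8 = (+8407.5) + (-5639.7) + (-6659.7) − 3·x
x = (+340.8 − (-3891.9)) / (-3) = -1410.9 kJ

delta H = -1410.9 kJ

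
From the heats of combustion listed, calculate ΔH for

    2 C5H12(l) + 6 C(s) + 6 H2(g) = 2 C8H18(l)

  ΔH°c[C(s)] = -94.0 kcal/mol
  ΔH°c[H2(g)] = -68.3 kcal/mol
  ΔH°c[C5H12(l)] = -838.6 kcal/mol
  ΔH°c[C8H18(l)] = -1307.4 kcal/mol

ΔH = -36.2 kcal/mol

Using ΔH = Σ nΔHc°(reactants) − Σ nΔHc°(products):
= [2·(-838.6) + 6·(-94.0) + 6·(-68.3)] − [2·(-1307.4)]
= -36.2 kcal/mol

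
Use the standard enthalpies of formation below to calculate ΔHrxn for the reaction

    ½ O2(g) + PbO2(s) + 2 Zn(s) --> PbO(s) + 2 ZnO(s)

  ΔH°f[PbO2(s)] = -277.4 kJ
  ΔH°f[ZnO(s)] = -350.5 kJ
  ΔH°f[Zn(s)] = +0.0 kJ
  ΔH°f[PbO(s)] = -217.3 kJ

Products: 1·(-217.3) + 2·(-350.5) = -918.3
Reactants: 1/2·(+0.0) + 1·(-277.4) + 2·(+0.0) = -277.4
ΔHrxn = (-918.3) − (-277.4) = -640.9 kJ

ΔHrxn = -640.9 kJ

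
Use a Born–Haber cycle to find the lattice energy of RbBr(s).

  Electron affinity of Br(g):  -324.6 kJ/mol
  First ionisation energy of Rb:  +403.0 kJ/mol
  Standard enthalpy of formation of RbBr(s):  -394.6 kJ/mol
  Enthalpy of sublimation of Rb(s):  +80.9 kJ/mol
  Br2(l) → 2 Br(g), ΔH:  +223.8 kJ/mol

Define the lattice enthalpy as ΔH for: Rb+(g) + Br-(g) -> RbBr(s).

ΔHf° = 1·ΔHsub + 1·(ΣIE) + 1/2·D(Br2) + 1·EA + U
-394.6 = 1·(+80.9) + 1·(+403.0) + 1/2·(+223.8) + 1·(-324.6) + U
U = -394.6 − (+271.2) = -665.8 kJ/mol

U = -665.8 kJ/mol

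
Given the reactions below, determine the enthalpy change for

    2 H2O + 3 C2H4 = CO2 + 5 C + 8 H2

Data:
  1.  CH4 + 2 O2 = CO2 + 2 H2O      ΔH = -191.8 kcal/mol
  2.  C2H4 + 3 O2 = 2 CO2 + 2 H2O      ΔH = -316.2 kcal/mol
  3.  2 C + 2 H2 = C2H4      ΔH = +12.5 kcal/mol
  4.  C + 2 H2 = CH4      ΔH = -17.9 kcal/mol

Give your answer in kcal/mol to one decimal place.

eq. 1 reversed and × 3: (-3)·(-191.8) = +575.4 kcal/mol
eq. 2 × 2: (2)·(-316.2) = -632.4 kcal/mol
eq. 3 reversed: -12.5 kcal/mol
eq. 4 reversed and × 3: (-3)·(-17.9) = +53.7 kcal/mol
ΔH = (-3)·(-191.8) + (2)·(-316.2) + (-1)·(+12.5) + (-3)·(-17.9) = -15.8 kcal/mol

ΔH = -15.8 kcal/mol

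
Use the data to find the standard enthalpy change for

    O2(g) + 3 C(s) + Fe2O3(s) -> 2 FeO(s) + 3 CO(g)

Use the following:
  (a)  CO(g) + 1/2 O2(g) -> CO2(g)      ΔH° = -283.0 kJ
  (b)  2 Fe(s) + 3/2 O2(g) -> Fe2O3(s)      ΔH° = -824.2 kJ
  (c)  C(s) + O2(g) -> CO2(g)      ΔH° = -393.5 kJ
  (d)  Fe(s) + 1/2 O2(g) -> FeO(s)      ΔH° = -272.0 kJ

ΔH° = -51.3 kJ

(a) reversed and × 3: (-3)·(-283.0) = +849.0 kJ
(b) reversed: +824.2 kJ
(c) × 3: (3)·(-393.5) = -1180.5 kJ
(d) × 2: (2)·(-272.0) = -544.0 kJ
By Hess's law, ΔH° = (-3)·(-283.0) + (-1)·(-824.2) + (3)·(-393.5) + (2)·(-272.0) = -51.3 kJ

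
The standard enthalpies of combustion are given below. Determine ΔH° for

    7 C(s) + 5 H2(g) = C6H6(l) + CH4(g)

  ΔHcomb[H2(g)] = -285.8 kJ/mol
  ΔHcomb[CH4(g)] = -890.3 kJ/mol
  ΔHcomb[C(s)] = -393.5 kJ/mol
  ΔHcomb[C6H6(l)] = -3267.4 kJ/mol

Using ΔH = Σ nΔHc°(reactants) − Σ nΔHc°(products):
= [7·(-393.5) + 5·(-285.8)] − [1·(-3267.4) + 1·(-890.3)]
= -25.8 kJ/mol

ΔH° = -25.8 kJ/mol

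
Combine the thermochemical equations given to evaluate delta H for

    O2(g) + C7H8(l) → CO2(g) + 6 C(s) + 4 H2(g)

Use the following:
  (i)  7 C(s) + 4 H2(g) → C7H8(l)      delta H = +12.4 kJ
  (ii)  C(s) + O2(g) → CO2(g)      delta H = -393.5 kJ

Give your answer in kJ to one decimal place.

(i) reversed: -12.4 kJ
(ii) as written: -393.5 kJ
Combining the equations, delta H = (-1)·(+12.4) + (1)·(-393.5) = -405.9 kJ

delta H = -405.9 kJ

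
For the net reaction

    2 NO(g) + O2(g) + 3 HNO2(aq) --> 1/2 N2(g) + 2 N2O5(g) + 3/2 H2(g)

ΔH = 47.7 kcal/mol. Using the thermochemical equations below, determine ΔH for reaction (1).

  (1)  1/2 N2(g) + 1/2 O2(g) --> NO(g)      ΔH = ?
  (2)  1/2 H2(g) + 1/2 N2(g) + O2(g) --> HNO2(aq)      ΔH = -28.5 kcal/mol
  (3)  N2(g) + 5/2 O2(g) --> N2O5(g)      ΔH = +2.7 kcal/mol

ΔH = 21.6 kcal/mol

(1) reversed and × 2: contributes −2·x
(2) reversed and × 3: (-3)·(-28.5) = +85.5 kcal/mol
(3) × 2: (2)·(+2.7) = +5.4 kcal/mol
+47.7 = (+85.5) + (+5.4) − 2·x
x = (+47.7 − (+90.9)) / (-2) = 21.6 kcal/mol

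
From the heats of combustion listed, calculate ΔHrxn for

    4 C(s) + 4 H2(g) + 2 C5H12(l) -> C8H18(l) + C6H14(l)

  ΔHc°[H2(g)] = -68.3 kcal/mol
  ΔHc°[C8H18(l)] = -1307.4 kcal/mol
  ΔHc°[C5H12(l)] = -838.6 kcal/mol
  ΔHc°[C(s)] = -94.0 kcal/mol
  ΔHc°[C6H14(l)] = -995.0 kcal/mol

With combustion enthalpies, reactants minus products:
= [4·(-94.0) + 4·(-68.3) + 2·(-838.6)] − [1·(-1307.4) + 1·(-995.0)]
= -24.0 kcal/mol

ΔHrxn = -24.0 kcal/mol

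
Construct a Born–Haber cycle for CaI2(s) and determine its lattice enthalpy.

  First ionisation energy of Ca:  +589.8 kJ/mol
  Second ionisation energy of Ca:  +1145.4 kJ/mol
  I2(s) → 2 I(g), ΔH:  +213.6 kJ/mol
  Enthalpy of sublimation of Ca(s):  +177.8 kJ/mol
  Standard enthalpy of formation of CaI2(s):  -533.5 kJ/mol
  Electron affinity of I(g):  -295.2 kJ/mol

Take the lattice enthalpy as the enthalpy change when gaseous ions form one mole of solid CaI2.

ΔHf° = 1·ΔHsub + 1·(ΣIE) + 1·D(I2) + 2·EA + U
-533.5 = 1·(+177.8) + 1·(+1735.2) + 1·(+213.6) + 2·(-295.2) + U
U = -533.5 − (+1536.2) = -2069.7 kJ/mol

U = -2069.7 kJ/mol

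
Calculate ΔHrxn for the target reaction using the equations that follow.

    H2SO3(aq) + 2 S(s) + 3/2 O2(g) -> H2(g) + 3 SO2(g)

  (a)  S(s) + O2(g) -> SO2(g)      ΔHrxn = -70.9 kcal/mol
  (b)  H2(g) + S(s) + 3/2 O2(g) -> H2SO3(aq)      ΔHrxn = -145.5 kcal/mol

ΔHrxn = -67.2 kcal/mol

(a) × 3 (×3 to match 3 SO2(g) in the target): (3)·(-70.9) = -212.7 kcal/mol
(b) reversed (H2SO3(aq) must end up as a reactant): +145.5 kcal/mol
Summing the manipulated equations, ΔHrxn = (-212.7) + (+145.5) = -67.2 kcal/mol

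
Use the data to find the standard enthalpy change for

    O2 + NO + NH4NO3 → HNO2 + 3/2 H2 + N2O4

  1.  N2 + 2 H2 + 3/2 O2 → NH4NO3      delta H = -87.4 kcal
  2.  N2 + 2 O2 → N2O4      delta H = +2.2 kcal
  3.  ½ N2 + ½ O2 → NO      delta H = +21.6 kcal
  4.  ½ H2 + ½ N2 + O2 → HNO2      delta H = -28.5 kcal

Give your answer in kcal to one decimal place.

eq. 1 reversed: +87.4 kcal
eq. 2 as written: +2.2 kcal
eq. 3 reversed: -21.6 kcal
eq. 4 as written: -28.5 kcal
delta H = (-1)·(-87.4) + (1)·(+2.2) + (-1)·(+21.6) + (1)·(-28.5) = 39.5 kcal

delta H = 39.5 kcal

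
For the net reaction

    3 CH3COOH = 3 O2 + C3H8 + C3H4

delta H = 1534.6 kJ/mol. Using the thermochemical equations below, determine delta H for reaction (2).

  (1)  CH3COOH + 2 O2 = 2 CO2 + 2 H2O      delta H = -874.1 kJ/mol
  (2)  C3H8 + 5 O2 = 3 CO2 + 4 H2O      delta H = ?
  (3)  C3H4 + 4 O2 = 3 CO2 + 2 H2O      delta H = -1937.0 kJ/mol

delta H = -2219.9 kJ/mol

(1) × 3: (3)·(-874.1) = -2622.3 kJ/mol
(2) reversed: contributes −x
(3) reversed: +1937.0 kJ/mol
+1534.6 = (-2622.3) + (+1937.0) − x
x = (+1534.6 − (-685.3)) / (-1) = -2219.9 kJ/mol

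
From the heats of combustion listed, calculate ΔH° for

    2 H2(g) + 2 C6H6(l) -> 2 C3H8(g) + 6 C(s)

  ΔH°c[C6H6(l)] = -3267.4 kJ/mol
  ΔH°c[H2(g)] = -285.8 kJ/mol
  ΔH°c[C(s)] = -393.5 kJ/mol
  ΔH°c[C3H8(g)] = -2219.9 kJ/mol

ΔH° = -305.6 kJ/mol

Using ΔH = Σ nΔHc°(reactants) − Σ nΔHc°(products):
= [2·(-285.8) + 2·(-3267.4)] − [2·(-2219.9) + 6·(-393.5)]
= -305.6 kJ/mol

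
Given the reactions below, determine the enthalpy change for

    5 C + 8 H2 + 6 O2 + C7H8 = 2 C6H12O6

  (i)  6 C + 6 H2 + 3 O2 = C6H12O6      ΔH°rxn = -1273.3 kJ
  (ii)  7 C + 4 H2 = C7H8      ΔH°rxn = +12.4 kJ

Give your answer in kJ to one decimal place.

(i) × 2 (scale by 2 for the 2 C6H12O6): (2)·(-1273.3) = -2546.6 kJ
(ii) reversed (C7H8 must end up as a reactant): -12.4 kJ
Summing the manipulated equations, ΔH°rxn = (2)·(-1273.3) + (-1)·(+12.4) = -2559.0 kJ

ΔH°rxn = -2559.0 kJ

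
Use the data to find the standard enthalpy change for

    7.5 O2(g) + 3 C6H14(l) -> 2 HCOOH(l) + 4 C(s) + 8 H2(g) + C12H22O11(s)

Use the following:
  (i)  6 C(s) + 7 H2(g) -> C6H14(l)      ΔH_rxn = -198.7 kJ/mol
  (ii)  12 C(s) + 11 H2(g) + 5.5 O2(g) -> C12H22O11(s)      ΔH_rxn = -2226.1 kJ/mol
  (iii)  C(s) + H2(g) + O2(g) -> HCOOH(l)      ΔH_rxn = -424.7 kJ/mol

ΔH_rxn = -2479.4 kJ/mol

(i) reversed and × 3 (C6H14(l) must end up as a reactant; ×3 to match 3 C6H14(l) in the target): (-3)·(-198.7) = +596.1 kJ/mol
(ii) as written (C12H22O11(s) already on the product side): -2226.1 kJ/mol
(iii) × 2 (scale by 2 for the 2 HCOOH(l)): (2)·(-424.7) = -849.4 kJ/mol
ΔH_rxn = (-3)·(-198.7) + (1)·(-2226.1) + (2)·(-424.7) = -2479.4 kJ/mol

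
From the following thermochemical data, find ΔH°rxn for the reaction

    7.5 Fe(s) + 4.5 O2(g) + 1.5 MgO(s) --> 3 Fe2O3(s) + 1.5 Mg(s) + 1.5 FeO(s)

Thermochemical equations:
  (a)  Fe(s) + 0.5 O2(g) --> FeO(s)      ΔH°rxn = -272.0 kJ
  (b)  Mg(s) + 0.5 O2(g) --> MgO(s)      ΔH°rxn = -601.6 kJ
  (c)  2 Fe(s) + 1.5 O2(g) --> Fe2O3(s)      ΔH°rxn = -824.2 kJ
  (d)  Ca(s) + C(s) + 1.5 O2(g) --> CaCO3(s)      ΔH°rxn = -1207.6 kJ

ΔH°rxn = -1978.2 kJ

(a) × 3/2 (×3/2 to match 3/2 FeO(s) in the target): (3/2)·(-272.0) = -408.0 kJ
(b) reversed and × 3/2 (reverse to put MgO(s) on the reactant side; scale by 3/2 for the 3/2 MgO(s)): (-3/2)·(-601.6) = +902.4 kJ
(c) × 3 (×3 to match 3 Fe2O3(s) in the target): (3)·(-824.2) = -2472.6 kJ
(d): not needed (C(s) appears nowhere else).
Combining the equations, ΔH°rxn = (3/2)·(-272.0) + (-3/2)·(-601.6) + (3)·(-824.2) = -1978.2 kJ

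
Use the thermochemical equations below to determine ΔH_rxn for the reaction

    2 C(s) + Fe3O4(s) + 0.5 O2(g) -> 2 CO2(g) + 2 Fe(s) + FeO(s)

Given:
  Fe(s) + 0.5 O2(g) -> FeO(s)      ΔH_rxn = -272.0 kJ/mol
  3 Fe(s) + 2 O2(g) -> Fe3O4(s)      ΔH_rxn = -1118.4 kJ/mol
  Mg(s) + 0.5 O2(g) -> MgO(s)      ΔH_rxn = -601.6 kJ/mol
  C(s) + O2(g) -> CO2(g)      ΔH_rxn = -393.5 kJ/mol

ΔH_rxn = 59.4 kJ/mol

equation 1 as written: -272.0 kJ/mol
equation 2 reversed: +1118.4 kJ/mol
equation 3: not needed.
equation 4 × 2: (2)·(-393.5) = -787.0 kJ/mol
By Hess's law, ΔH_rxn = (1)·(-272.0) + (-1)·(-1118.4) + (2)·(-393.5) = 59.4 kJ/mol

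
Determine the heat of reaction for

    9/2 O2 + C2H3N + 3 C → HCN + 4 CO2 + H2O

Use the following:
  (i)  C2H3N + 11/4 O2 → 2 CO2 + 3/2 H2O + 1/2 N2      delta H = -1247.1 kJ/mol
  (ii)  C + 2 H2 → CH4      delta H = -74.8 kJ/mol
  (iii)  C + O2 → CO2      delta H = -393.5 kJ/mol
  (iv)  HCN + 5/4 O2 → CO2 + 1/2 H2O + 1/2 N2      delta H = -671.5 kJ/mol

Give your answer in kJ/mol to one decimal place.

delta H = -1756.1 kJ/mol

(i) as written: -1247.1 kJ/mol
(ii): not needed.
(iii) × 3: (3)·(-393.5) = -1180.5 kJ/mol
(iv) reversed: +671.5 kJ/mol
delta H = (1)·(-1247.1) + (3)·(-393.5) + (-1)·(-671.5) = -1756.1 kJ/mol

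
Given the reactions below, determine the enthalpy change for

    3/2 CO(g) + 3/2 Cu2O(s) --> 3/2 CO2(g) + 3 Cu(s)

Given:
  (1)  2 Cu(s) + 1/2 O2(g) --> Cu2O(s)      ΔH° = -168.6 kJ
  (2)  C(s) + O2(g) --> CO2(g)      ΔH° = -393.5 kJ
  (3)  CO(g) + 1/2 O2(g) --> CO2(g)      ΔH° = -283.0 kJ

(1) reversed and × 3/2: (-3/2)·(-168.6) = +252.9 kJ
(2): not needed.
(3) × 3/2: (3/2)·(-283.0) = -424.5 kJ
ΔH° = (-3/2)·(-168.6) + (3/2)·(-283.0) = -171.6 kJ

ΔH° = -171.6 kJ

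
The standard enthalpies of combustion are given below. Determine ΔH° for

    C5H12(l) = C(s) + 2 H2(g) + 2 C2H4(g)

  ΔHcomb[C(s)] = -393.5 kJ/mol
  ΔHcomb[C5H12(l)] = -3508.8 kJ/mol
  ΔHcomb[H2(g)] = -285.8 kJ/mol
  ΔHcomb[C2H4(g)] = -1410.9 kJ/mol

ΔH° = 278.1 kJ/mol

Using ΔH = Σ nΔHc°(reactants) − Σ nΔHc°(products):
= [1·(-3508.8)] − [1·(-393.5) + 2·(-285.8) + 2·(-1410.9)]
= 278.1 kJ/mol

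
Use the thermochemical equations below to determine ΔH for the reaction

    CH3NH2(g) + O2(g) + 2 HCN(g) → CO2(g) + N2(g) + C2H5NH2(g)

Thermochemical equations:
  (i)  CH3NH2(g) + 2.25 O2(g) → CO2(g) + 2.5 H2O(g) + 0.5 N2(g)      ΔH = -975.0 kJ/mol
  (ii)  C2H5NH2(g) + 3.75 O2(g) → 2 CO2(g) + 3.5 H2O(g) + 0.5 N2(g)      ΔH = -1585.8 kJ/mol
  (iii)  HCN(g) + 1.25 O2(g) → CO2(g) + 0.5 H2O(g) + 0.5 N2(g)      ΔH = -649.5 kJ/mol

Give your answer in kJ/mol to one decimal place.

ΔH = -688.2 kJ/mol

(i) as written: -975.0 kJ/mol
(ii) reversed: +1585.8 kJ/mol
(iii) × 2: (2)·(-649.5) = -1299.0 kJ/mol
Summing the manipulated equations, ΔH = (-975.0) + (+1585.8) + (-1299.0) = -688.2 kJ/mol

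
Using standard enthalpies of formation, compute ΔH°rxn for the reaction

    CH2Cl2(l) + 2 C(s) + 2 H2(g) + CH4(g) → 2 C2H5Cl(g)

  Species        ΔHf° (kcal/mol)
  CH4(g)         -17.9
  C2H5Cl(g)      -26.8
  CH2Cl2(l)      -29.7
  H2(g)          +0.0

Products: 2·(-26.8) = -53.6
Reactants: 1·(-29.7) + 2·(+0.0) + 2·(+0.0) + 1·(-17.9) = -47.6
ΔH°rxn = (-53.6) − (-47.6) = -6.0 kcal/mol

ΔH°rxn = -6.0 kcal/mol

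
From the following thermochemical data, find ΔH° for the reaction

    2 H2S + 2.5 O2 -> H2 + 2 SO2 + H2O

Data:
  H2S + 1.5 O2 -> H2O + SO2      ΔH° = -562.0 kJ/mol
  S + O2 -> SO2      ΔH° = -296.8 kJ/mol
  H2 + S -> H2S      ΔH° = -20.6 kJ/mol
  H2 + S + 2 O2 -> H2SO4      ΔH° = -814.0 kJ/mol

equation 1 as written (H2O already on the product side): -562.0 kJ/mol
equation 2 as written: -296.8 kJ/mol
equation 3 reversed: +20.6 kJ/mol
equation 4: not needed (H2SO4 appears nowhere else).
Since enthalpy is a state function, ΔH° = (-562.0) + (-296.8) + (+20.6) = -838.2 kJ/mol

ΔH° = -838.2 kJ/mol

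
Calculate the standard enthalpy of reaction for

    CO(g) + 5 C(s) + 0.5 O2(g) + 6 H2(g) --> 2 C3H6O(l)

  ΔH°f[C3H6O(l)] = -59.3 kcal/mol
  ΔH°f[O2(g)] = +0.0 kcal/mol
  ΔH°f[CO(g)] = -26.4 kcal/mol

Products: 2·(-59.3) = -118.6
Reactants: 1·(-26.4) + 5·(+0.0) + 1/2·(+0.0) + 6·(+0.0) = -26.4
ΔHrxn = (-118.6) − (-26.4) = -92.2 kcal/mol

ΔHrxn = -92.2 kcal/mol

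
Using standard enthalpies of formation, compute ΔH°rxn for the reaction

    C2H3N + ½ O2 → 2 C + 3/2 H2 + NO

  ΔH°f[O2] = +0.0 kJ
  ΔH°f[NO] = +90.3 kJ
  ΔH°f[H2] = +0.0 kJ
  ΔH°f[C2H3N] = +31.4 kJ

ΔH°rxn = Σ nΔHf°(products) − Σ nΔHf°(reactants).
Products: 2·(+0.0) + 3/2·(+0.0) + 1·(+90.3) = +90.3
Reactants: 1·(+31.4) + 1/2·(+0.0) = +31.4
ΔH°rxn = (+90.3) − (+31.4) = 58.9 kJ

ΔH°rxn = 58.9 kJ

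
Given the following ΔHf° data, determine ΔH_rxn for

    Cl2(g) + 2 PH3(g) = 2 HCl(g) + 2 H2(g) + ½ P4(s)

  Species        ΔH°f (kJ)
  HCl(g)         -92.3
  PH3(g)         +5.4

Products: 2·(-92.3) + 2·(+0.0) + 1/2·(+0.0) = -184.6
Reactants: 1·(+0.0) + 2·(+5.4) = +10.8
ΔH_rxn = (-184.6) − (+10.8) = -195.4 kJ

ΔH_rxn = -195.4 kJ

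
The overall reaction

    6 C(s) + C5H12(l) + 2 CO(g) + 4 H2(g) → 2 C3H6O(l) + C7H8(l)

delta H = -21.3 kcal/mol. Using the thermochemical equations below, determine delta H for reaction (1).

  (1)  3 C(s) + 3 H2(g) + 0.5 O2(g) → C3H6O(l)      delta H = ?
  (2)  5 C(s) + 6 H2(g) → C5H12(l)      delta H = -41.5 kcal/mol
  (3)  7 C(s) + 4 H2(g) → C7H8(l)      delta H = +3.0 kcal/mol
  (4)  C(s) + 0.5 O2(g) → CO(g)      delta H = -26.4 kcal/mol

(1) × 2: contributes 2·x
(2) reversed: +41.5 kcal/mol
(3) as written: +3.0 kcal/mol
(4) reversed and × 2: (-2)·(-26.4) = +52.8 kcal/mol
-21.3 = (+41.5) + (+3.0) + (+52.8) + 2·x
x = (-21.3 − (+97.3)) / (2) = -59.3 kcal/mol

delta H = -59.3 kcal/mol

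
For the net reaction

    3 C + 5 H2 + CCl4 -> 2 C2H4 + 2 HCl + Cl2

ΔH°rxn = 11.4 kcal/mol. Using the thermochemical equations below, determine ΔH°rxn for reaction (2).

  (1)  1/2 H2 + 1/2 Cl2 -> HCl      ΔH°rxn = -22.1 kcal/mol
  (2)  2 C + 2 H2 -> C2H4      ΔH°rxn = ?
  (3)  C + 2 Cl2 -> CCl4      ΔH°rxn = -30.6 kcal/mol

(1) × 2 (×2 to match 2 HCl in the target): (2)·(-22.1) = -44.2 kcal/mol
(2) × 2 (scale by 2 for the 2 C2H4): contributes 2·x
(3) reversed (reverse to put CCl4 on the reactant side): +30.6 kcal/mol
+11.4 = (-44.2) + (+30.6) + 2·x
x = (+11.4 − (-13.6)) / (2) = 12.5 kcal/mol

ΔH°rxn = 12.5 kcal/mol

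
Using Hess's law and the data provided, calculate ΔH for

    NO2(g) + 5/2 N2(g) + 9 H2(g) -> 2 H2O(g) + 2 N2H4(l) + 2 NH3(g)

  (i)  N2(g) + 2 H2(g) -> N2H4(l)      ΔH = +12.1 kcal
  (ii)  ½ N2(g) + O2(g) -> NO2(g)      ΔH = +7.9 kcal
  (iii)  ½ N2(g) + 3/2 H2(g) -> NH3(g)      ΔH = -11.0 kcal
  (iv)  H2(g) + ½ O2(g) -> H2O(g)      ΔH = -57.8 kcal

ΔH = -121.3 kcal

(i) × 2 (×2 to match 2 N2H4(l) in the target): (2)·(+12.1) = +24.2 kcal
(ii) reversed (NO2(g) must end up as a reactant): -7.9 kcal
(iii) × 2 (×2 to match 2 NH3(g) in the target): (2)·(-11.0) = -22.0 kcal
(iv) × 2 (×2 to match 2 H2O(g) in the target): (2)·(-57.8) = -115.6 kcal
ΔH = (2)·(+12.1) + (-1)·(+7.9) + (2)·(-11.0) + (2)·(-57.8) = -121.3 kcal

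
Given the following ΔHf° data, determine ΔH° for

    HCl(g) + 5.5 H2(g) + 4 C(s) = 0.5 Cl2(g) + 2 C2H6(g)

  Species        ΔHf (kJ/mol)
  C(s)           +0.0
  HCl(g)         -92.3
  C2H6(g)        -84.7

ΔH° = -77.1 kJ/mol

Products: 1/2·(+0.0) + 2·(-84.7) = -169.4
Reactants: 1·(-92.3) + 11/2·(+0.0) + 4·(+0.0) = -92.3
ΔH° = (-169.4) − (-92.3) = -77.1 kJ/mol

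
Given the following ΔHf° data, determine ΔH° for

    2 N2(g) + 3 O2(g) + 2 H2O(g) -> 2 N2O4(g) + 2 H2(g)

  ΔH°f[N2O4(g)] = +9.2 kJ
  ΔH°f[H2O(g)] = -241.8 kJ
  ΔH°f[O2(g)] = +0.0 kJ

ΔH°rxn = Σ nΔHf°(products) − Σ nΔHf°(reactants).
Products: 2·(+9.2) + 2·(+0.0) = +18.4
Reactants: 2·(+0.0) + 3·(+0.0) + 2·(-241.8) = -483.6
ΔH° = (+18.4) − (-483.6) = 502.0 kJ

ΔH° = 502.0 kJ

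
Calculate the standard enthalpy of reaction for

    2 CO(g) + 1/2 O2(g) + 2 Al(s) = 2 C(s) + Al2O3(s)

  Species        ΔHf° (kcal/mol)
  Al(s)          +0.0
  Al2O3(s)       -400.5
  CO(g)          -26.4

ΔH°rxn = -347.7 kcal/mol

Products: 2·(+0.0) + 1·(-400.5) = -400.5
Reactants: 2·(-26.4) + 1/2·(+0.0) + 2·(+0.0) = -52.8
ΔH°rxn = (-400.5) − (-52.8) = -347.7 kcal/mol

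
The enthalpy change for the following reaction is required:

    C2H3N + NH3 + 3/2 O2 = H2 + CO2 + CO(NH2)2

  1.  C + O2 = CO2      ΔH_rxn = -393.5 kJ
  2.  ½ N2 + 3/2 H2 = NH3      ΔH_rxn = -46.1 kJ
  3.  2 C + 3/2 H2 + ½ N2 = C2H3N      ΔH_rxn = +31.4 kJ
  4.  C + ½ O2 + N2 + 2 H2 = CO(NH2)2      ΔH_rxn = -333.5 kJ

ΔH_rxn = -712.3 kJ

eq. 1 as written (CO2 already on the product side): -393.5 kJ
eq. 2 reversed (NH3 must end up as a reactant): +46.1 kJ
eq. 3 reversed (C2H3N must end up as a reactant): -31.4 kJ
eq. 4 as written (CO(NH2)2 already on the product side): -333.5 kJ
By Hess's law, ΔH_rxn = (1)·(-393.5) + (-1)·(-46.1) + (-1)·(+31.4) + (1)·(-333.5) = -712.3 kJ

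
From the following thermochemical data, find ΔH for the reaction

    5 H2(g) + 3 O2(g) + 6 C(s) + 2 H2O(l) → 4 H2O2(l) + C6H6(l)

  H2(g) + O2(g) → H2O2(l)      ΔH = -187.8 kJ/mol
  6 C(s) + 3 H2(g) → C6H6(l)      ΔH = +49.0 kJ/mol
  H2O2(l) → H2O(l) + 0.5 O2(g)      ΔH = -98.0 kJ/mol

equation 1 × 2: (2)·(-187.8) = -375.6 kJ/mol
equation 2 as written: +49.0 kJ/mol
equation 3 reversed and × 2: (-2)·(-98.0) = +196.0 kJ/mol
Combining the equations, ΔH = (2)·(-187.8) + (1)·(+49.0) + (-2)·(-98.0) = -130.6 kJ/mol

ΔH = -130.6 kJ/mol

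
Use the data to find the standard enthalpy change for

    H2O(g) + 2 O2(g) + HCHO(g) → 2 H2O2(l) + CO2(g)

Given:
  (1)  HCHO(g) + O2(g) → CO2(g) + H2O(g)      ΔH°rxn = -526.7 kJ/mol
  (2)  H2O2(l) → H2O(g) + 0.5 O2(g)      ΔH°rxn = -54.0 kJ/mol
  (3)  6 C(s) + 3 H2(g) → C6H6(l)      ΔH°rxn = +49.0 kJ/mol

ΔH°rxn = -418.7 kJ/mol

(1) as written: -526.7 kJ/mol
(2) reversed and × 2: (-2)·(-54.0) = +108.0 kJ/mol
(3): not needed.
By Hess's law, ΔH°rxn = (-526.7) + (+108.0) = -418.7 kJ/mol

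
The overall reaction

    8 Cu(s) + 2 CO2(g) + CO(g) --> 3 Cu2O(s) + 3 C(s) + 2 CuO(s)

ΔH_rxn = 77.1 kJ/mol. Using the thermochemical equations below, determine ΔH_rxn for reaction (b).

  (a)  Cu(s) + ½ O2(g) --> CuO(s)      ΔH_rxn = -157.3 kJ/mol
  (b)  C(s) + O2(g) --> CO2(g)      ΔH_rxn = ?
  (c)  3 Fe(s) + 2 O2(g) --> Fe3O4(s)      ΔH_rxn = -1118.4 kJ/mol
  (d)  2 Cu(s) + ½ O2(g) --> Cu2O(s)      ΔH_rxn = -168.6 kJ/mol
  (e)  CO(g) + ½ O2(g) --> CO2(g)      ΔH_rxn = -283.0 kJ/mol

ΔH_rxn = -393.5 kJ/mol

(a) × 2: (2)·(-157.3) = -314.6 kJ/mol
(b) reversed and × 3: contributes −3·x
(c): not needed.
(d) × 3: (3)·(-168.6) = -505.8 kJ/mol
(e) as written: -283.0 kJ/mol
+77.1 = (-314.6) + (-505.8) + (-283.0) − 3·x
x = (+77.1 − (-1103.4)) / (-3) = -393.5 kJ/mol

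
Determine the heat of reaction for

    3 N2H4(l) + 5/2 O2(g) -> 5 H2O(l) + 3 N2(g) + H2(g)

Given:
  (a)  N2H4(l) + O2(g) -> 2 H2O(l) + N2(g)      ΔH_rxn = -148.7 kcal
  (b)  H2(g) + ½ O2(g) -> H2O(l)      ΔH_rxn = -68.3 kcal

ΔH_rxn = -377.8 kcal

(a) × 3: (3)·(-148.7) = -446.1 kcal
(b) reversed: +68.3 kcal
Summing the manipulated equations, ΔH_rxn = (3)·(-148.7) + (-1)·(-68.3) = -377.8 kcal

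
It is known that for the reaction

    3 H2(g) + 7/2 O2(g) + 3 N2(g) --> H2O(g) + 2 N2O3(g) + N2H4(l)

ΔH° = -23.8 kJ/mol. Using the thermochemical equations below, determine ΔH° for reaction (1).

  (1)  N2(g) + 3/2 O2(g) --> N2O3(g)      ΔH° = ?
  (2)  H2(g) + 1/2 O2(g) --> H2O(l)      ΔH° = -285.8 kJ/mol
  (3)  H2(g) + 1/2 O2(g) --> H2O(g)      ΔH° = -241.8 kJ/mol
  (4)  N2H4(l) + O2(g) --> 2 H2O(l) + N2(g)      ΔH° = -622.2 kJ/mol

(1) × 2 (scale by 2 for the 2 N2O3(g)): contributes 2·x
(2) × 2: (2)·(-285.8) = -571.6 kJ/mol
(3) as written (H2O(g) already on the product side): -241.8 kJ/mol
(4) reversed (N2H4(l) must end up as a product): +622.2 kJ/mol
-23.8 = (-571.6) + (-241.8) + (+622.2) + 2·x
x = (-23.8 − (-191.2)) / (2) = 83.7 kJ/mol

ΔH° = 83.7 kJ/mol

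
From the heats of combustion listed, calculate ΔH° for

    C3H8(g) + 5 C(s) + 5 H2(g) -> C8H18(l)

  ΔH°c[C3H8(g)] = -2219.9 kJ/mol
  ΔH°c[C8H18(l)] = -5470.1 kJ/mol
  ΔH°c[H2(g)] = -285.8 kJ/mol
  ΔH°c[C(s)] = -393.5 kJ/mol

ΔH° = -146.3 kJ/mol

With combustion enthalpies, reactants minus products:
= [1·(-2219.9) + 5·(-393.5) + 5·(-285.8)] − [1·(-5470.1)]
= -146.3 kJ/mol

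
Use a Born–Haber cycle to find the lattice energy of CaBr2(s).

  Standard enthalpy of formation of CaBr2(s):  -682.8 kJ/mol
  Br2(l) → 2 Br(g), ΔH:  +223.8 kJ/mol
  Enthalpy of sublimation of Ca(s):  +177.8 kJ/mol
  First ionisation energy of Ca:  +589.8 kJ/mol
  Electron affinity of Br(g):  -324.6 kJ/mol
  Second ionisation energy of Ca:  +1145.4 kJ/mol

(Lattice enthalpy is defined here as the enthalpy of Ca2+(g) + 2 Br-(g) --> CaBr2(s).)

ΔHf° = 1·ΔHsub + 1·(ΣIE) + 1·D(Br2) + 2·EA + U
-682.8 = 1·(+177.8) + 1·(+1735.2) + 1·(+223.8) + 2·(-324.6) + U
U = -682.8 − (+1487.6) = -2170.4 kJ/mol

U = -2170.4 kJ/mol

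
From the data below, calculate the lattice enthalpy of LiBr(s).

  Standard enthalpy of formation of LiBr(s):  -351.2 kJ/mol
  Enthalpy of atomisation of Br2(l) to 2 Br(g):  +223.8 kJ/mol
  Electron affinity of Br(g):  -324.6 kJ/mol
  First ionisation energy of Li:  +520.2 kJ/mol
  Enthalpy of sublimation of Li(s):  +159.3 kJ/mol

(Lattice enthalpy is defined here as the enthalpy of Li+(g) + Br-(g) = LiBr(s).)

U = -818.0 kJ/mol

ΔHf° = 1·ΔHsub + 1·(ΣIE) + 1/2·D(Br2) + 1·EA + U
-351.2 = 1·(+159.3) + 1·(+520.2) + 1/2·(+223.8) + 1·(-324.6) + U
U = -351.2 − (+466.8) = -818.0 kJ/mol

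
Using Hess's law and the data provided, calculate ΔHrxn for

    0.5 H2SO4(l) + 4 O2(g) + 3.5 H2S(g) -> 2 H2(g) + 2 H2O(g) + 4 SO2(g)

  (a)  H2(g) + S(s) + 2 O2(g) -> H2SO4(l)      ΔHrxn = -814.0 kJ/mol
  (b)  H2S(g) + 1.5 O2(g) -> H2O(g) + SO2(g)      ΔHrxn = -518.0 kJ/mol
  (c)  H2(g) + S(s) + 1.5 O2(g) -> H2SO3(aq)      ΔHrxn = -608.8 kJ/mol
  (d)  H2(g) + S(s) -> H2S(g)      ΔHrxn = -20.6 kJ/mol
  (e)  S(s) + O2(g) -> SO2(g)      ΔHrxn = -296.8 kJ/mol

(a) reversed and × 1/2: (-1/2)·(-814.0) = +407.0 kJ/mol
(b) × 2: (2)·(-518.0) = -1036.0 kJ/mol
(c): not needed.
(d) reversed and × 3/2: (-3/2)·(-20.6) = +30.9 kJ/mol
(e) × 2: (2)·(-296.8) = -593.6 kJ/mol
Summing the manipulated equations, ΔHrxn = (+407.0) + (-1036.0) + (+30.9) + (-593.6) = -1191.7 kJ/mol

ΔHrxn = -1191.7 kJ/mol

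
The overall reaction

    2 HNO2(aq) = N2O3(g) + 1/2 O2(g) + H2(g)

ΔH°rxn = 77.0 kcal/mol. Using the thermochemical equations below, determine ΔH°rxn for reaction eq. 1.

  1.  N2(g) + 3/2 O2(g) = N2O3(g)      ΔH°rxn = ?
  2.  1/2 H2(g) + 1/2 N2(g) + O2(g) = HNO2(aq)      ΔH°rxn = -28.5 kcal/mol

ΔH°rxn = 20.0 kcal/mol

eq. 1 as written (N2O3(g) already on the product side): contributes x
eq. 2 reversed and × 2 (HNO2(aq) must end up as a reactant; scale by 2 for the 2 HNO2(aq)): (-2)·(-28.5) = +57.0 kcal/mol
+77.0 = (+57.0) + x
x = (+77.0 − (+57.0)) / (1) = 20.0 kcal/mol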